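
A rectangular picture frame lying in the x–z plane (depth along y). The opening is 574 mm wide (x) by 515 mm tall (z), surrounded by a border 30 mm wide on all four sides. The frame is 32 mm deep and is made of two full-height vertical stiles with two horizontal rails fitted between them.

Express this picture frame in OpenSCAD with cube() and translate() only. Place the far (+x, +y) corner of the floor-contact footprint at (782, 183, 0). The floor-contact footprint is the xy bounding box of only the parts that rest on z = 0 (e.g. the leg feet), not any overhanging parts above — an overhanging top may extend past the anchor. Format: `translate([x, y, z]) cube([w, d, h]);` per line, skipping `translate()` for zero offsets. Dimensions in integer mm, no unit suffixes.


translate([148, 151, 0]) cube([30, 32, 575]);
translate([752, 151, 0]) cube([30, 32, 575]);
translate([178, 151, 0]) cube([574, 32, 30]);
translate([178, 151, 545]) cube([574, 32, 30]);


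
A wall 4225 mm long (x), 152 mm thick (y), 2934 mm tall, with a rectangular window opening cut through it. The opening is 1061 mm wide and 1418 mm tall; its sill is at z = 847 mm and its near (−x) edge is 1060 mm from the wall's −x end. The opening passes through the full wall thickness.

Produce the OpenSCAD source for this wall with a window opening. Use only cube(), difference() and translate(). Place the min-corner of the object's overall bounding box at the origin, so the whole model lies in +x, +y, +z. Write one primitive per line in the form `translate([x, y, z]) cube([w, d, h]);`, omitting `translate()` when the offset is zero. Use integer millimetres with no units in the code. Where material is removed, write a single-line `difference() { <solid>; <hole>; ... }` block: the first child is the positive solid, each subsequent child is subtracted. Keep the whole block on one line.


difference() { cube([4225, 152, 2934]); translate([1060, 0, 847]) cube([1061, 152, 1418]); }


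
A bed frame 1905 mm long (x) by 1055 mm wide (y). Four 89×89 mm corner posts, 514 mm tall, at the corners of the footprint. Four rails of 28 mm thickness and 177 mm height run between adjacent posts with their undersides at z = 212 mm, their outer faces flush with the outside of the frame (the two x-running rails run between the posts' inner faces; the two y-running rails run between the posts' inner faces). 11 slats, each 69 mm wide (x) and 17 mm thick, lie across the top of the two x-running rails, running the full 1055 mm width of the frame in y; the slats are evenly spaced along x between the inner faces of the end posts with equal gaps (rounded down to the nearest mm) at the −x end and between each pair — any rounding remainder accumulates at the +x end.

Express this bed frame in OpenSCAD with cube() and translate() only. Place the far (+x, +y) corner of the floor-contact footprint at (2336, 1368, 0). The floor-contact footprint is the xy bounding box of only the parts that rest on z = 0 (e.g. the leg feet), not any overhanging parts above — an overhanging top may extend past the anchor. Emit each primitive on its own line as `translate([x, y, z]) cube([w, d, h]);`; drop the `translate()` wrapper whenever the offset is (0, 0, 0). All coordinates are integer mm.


translate([431, 313, 0]) cube([89, 89, 514]);
translate([431, 1279, 0]) cube([89, 89, 514]);
translate([2247, 313, 0]) cube([89, 89, 514]);
translate([2247, 1279, 0]) cube([89, 89, 514]);
translate([520, 313, 212]) cube([1727, 28, 177]);
translate([520, 1340, 212]) cube([1727, 28, 177]);
translate([431, 402, 212]) cube([28, 877, 177]);
translate([2308, 402, 212]) cube([28, 877, 177]);
translate([600, 313, 389]) cube([69, 1055, 17]);
translate([749, 313, 389]) cube([69, 1055, 17]);
translate([898, 313, 389]) cube([69, 1055, 17]);
translate([1047, 313, 389]) cube([69, 1055, 17]);
translate([1196, 313, 389]) cube([69, 1055, 17]);
translate([1345, 313, 389]) cube([69, 1055, 17]);
translate([1494, 313, 389]) cube([69, 1055, 17]);
translate([1643, 313, 389]) cube([69, 1055, 17]);
translate([1792, 313, 389]) cube([69, 1055, 17]);
translate([1941, 313, 389]) cube([69, 1055, 17]);
translate([2090, 313, 389]) cube([69, 1055, 17]);


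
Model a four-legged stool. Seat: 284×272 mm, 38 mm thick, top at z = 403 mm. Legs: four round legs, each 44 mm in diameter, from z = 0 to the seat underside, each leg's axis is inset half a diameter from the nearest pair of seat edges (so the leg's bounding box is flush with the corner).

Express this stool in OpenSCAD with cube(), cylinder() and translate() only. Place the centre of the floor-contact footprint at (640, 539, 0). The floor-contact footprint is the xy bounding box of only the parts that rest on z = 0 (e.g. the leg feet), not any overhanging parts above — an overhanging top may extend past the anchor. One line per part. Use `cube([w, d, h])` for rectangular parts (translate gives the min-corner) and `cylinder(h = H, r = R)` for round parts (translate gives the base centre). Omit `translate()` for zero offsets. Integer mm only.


translate([498, 403, 365]) cube([284, 272, 38]);
translate([520, 425, 0]) cylinder(h = 365, r = 22);
translate([760, 425, 0]) cylinder(h = 365, r = 22);
translate([520, 653, 0]) cylinder(h = 365, r = 22);
translate([760, 653, 0]) cylinder(h = 365, r = 22);


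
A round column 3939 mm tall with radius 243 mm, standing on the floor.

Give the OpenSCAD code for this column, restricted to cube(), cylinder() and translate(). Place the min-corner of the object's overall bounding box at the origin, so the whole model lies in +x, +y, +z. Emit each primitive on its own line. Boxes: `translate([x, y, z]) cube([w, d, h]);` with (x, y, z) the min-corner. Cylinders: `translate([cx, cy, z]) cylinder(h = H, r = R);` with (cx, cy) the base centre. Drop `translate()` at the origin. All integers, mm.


translate([243, 243, 0]) cylinder(h = 3939, r = 243);


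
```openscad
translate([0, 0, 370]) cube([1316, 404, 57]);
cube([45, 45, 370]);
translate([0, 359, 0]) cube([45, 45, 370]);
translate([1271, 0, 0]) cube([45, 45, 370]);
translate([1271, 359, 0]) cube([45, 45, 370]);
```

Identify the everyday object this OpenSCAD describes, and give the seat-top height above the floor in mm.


A bench. The seat-top height is 427 mm.

A long slab on four corner posts — a bench. The slab sits at z = 370 with thickness 57, so the top is 370 + 57 = 427 mm.


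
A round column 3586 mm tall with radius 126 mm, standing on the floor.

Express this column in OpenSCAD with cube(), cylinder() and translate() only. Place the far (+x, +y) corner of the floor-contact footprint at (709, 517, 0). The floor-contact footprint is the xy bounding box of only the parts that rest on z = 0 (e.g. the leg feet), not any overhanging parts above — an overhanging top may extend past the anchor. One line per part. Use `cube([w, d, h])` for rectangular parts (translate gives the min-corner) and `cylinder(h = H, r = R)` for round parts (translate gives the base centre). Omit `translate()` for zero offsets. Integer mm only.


translate([583, 391, 0]) cylinder(h = 3586, r = 126);


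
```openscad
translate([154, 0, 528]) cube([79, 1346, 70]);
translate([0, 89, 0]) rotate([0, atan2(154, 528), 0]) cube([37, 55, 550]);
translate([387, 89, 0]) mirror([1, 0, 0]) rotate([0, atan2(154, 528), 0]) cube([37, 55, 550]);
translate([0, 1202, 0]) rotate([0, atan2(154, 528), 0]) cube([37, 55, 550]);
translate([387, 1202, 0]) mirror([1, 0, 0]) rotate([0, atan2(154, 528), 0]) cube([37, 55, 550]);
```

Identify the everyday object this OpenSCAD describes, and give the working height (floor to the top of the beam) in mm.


A sawhorse. The overall height is 598 mm.

A beam across two mirrored pairs of raked legs — a sawhorse. The beam's underside is at z = 528 (matching the legs' vertical rise in atan2(154, 528)) and the beam is 70 mm tall, so its top is at 528 + 70 = 598 mm. The raked legs top out at the beam's underside, so that is the highest point.


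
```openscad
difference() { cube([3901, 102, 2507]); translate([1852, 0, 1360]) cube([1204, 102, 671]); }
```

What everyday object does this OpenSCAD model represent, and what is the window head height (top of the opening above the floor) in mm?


A wall with a window opening. The window head height is 2031 mm.

A wall with a rectangular opening subtracted — a window. Sill at z = 1360, opening 671 mm tall, so the head is at 1360 + 671 = 2031 mm.


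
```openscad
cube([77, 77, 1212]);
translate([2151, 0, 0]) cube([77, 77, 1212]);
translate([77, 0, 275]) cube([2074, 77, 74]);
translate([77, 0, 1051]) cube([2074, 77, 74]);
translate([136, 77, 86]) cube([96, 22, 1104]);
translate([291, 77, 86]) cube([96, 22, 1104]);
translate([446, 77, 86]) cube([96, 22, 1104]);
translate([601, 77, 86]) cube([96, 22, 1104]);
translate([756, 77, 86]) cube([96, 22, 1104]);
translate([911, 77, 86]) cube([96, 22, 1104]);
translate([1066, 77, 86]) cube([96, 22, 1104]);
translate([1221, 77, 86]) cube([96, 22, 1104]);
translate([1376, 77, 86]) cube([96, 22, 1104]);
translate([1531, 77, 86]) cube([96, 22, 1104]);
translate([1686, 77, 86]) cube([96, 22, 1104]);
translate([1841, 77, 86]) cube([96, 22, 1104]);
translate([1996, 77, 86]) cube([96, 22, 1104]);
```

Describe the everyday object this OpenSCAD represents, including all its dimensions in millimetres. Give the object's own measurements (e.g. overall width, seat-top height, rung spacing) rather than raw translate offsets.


A fence section. Two 77×77 mm posts, 1212 mm tall, stand on the floor with a clear span of 2074 mm between their inner faces. Two horizontal rails of 77×74 mm section span the gap between the posts with their undersides at z = 275 mm and z = 1051 mm, flush with the posts' −y face. 13 pickets, each 96 mm wide, 22 mm thick and 1104 mm tall, are fixed to the +y face of the rails with their bottoms at z = 86 mm, spaced across the span with a 59 mm gap after the −x post and between neighbouring pickets and before the +x post.


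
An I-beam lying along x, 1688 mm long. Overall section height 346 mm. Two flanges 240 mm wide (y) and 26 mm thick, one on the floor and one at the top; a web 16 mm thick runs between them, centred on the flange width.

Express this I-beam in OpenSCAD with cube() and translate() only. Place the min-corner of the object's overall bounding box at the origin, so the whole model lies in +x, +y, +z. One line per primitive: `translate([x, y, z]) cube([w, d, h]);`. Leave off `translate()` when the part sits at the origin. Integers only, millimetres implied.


cube([1688, 240, 26]);
translate([0, 112, 26]) cube([1688, 16, 294]);
translate([0, 0, 320]) cube([1688, 240, 26]);


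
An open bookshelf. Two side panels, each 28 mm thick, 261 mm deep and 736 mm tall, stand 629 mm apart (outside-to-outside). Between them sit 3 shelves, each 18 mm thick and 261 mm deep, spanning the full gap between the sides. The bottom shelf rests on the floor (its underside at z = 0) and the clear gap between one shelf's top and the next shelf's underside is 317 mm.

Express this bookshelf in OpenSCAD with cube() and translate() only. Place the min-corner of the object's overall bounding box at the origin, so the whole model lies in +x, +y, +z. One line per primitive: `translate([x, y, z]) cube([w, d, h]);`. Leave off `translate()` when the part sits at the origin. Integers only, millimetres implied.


cube([28, 261, 736]);
translate([601, 0, 0]) cube([28, 261, 736]);
translate([28, 0, 0]) cube([573, 261, 18]);
translate([28, 0, 335]) cube([573, 261, 18]);
translate([28, 0, 670]) cube([573, 261, 18]);


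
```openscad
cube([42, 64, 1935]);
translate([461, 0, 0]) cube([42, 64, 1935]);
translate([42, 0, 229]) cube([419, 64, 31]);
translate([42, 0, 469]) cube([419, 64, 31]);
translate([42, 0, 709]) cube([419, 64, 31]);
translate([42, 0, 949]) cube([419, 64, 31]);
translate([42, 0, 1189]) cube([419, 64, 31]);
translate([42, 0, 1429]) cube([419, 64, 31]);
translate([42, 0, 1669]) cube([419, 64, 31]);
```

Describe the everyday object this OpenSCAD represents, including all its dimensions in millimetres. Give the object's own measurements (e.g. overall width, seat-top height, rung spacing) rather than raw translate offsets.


A straight ladder. Two 42×64 mm vertical rails, 1935 mm tall, stand 503 mm apart (outside-to-outside) with their front faces coplanar on the −y side. 7 rungs, each 64 mm deep and 31 mm tall, span between the inner faces of the rails, front faces flush with the rails. The lowest rung's underside is at z = 229 mm and rungs are spaced 240 mm apart (underside to underside).


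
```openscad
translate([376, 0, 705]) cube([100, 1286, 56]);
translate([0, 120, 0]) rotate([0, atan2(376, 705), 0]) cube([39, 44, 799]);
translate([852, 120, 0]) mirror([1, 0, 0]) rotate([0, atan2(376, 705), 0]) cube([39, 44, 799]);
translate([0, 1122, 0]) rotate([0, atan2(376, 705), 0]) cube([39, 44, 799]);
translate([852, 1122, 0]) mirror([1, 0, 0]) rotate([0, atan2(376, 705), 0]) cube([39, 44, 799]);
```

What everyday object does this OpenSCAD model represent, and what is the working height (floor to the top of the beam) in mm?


A sawhorse. The overall height is 761 mm.

A beam across two mirrored pairs of raked legs — a sawhorse. The beam's underside is at z = 705 (matching the legs' vertical rise in atan2(376, 705)) and the beam is 56 mm tall, so its top is at 705 + 56 = 761 mm. The raked legs top out at the beam's underside, so that is the highest point.


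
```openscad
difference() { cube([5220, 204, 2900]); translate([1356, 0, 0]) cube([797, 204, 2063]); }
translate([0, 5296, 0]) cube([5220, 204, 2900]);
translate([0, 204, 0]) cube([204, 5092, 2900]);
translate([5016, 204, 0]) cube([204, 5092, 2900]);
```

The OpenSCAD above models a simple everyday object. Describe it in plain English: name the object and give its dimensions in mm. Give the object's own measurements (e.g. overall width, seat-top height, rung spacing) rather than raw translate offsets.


A single room: four walls, each 2900 mm tall and 204 mm thick, enclosing an outside footprint 5220×5500 mm (x × y), no floor or roof. The front and back walls (−y and +y sides) run the full x-width; the side walls fit between their inner faces. A door opening 797 mm wide and 2063 mm tall is cut through the front wall from the floor up, its −x edge 1356 mm from the wall's −x end.


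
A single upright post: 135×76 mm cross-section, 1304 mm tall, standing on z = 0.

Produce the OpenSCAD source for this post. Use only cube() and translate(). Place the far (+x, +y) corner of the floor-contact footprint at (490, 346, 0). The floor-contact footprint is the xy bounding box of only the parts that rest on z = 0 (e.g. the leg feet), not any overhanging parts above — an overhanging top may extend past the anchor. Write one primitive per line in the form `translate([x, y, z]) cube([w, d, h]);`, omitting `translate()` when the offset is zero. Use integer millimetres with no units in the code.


translate([355, 270, 0]) cube([135, 76, 1304]);


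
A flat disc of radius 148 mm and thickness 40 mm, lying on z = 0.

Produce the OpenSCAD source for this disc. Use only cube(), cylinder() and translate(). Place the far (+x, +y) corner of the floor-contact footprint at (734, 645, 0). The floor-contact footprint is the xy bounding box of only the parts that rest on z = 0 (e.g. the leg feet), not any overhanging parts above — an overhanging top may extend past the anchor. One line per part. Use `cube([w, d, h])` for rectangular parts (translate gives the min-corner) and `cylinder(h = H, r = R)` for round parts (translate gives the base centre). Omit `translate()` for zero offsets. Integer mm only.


translate([586, 497, 0]) cylinder(h = 40, r = 148);


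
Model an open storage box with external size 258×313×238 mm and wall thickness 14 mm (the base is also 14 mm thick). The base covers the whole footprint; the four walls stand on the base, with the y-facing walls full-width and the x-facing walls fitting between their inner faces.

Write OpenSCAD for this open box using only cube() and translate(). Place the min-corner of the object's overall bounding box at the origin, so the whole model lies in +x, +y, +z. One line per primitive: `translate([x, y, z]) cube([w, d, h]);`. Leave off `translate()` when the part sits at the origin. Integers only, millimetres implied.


cube([258, 313, 14]);
translate([0, 0, 14]) cube([258, 14, 224]);
translate([0, 299, 14]) cube([258, 14, 224]);
translate([0, 14, 14]) cube([14, 285, 224]);
translate([244, 14, 14]) cube([14, 285, 224]);


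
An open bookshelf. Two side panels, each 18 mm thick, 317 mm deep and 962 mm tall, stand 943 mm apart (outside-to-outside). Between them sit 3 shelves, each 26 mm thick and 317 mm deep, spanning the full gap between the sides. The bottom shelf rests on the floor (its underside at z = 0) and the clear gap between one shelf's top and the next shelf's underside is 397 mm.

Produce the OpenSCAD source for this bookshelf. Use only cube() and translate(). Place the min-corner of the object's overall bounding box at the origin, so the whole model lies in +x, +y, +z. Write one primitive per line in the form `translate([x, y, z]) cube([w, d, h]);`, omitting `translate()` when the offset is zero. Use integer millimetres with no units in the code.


cube([18, 317, 962]);
translate([925, 0, 0]) cube([18, 317, 962]);
translate([18, 0, 0]) cube([907, 317, 26]);
translate([18, 0, 423]) cube([907, 317, 26]);
translate([18, 0, 846]) cube([907, 317, 26]);


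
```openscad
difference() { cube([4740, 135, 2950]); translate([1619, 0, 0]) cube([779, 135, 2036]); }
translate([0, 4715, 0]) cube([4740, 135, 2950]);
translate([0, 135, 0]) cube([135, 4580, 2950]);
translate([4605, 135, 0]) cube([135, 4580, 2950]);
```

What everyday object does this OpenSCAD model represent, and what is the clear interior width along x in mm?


A single room. The interior width is 4470 mm.

Four walls enclosing a rectangle with a door in the front wall — a room. Outside width 4740 minus two 135 mm walls gives 4470 mm.


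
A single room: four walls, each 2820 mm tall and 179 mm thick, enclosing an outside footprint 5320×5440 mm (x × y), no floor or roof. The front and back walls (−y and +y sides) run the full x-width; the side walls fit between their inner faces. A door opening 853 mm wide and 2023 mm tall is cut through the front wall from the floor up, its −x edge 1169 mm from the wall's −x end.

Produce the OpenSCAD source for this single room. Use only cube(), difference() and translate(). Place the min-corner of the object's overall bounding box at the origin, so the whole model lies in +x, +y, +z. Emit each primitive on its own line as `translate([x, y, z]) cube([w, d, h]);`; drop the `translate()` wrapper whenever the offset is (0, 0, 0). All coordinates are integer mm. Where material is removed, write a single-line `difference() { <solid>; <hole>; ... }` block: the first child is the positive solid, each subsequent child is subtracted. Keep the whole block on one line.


difference() { cube([5320, 179, 2820]); translate([1169, 0, 0]) cube([853, 179, 2023]); }
translate([0, 5261, 0]) cube([5320, 179, 2820]);
translate([0, 179, 0]) cube([179, 5082, 2820]);
translate([5141, 179, 0]) cube([179, 5082, 2820]);


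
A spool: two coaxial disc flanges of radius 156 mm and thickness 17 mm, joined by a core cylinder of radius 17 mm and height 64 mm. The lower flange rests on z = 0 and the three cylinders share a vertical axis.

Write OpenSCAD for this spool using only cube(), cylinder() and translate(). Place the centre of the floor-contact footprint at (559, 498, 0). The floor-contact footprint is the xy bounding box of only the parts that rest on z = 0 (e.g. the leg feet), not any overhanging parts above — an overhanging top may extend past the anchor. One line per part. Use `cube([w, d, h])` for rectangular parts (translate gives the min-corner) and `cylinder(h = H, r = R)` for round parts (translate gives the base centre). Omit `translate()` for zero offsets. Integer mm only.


translate([559, 498, 0]) cylinder(h = 17, r = 156);
translate([559, 498, 17]) cylinder(h = 64, r = 17);
translate([559, 498, 81]) cylinder(h = 17, r = 156);


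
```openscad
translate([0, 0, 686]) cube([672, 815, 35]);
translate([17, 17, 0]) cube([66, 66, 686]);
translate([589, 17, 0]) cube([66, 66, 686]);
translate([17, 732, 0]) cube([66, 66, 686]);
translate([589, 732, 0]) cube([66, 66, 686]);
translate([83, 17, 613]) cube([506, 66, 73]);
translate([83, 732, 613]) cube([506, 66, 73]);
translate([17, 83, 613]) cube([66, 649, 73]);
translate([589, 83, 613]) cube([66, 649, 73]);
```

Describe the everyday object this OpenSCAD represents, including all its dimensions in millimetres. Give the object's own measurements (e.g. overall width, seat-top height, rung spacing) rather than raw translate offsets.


A table: top 672 mm (x) × 815 mm (y), 35 mm thick, upper face at z = 721 mm, on four 66×66 mm square legs, each inset 17 mm from the nearest pair of top edges from z = 0 to the bottom of the top. Four apron rails, 66 mm thick and 73 mm tall, run between adjacent legs with their top edges flush with the underside of the top and their outer faces flush with the legs' outer faces.


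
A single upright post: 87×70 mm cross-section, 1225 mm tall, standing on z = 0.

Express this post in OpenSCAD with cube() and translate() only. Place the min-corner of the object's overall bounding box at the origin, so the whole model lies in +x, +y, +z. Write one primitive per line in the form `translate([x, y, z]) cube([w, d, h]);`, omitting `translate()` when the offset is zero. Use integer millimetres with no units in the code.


cube([87, 70, 1225]);


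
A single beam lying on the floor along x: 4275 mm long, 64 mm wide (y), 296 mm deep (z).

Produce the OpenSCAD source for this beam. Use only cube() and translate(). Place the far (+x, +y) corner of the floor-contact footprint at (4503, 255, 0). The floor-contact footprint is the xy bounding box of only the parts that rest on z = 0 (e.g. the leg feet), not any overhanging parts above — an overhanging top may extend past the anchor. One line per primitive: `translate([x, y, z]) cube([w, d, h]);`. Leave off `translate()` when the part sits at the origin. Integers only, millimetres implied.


translate([228, 191, 0]) cube([4275, 64, 296]);


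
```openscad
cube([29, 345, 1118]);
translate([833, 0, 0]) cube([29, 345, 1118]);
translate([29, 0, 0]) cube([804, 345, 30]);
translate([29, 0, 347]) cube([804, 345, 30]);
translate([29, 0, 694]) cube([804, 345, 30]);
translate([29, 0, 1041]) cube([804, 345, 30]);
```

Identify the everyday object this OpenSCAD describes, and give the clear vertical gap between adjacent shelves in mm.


A bookshelf. The clear shelf gap is 317 mm.

Two tall side panels with 4 horizontal boards between them — a bookshelf. The first two shelf undersides are at z = 0 and z = 347; with shelf thickness 30, the clear gap is 347 − 0 − 30 = 317 mm.


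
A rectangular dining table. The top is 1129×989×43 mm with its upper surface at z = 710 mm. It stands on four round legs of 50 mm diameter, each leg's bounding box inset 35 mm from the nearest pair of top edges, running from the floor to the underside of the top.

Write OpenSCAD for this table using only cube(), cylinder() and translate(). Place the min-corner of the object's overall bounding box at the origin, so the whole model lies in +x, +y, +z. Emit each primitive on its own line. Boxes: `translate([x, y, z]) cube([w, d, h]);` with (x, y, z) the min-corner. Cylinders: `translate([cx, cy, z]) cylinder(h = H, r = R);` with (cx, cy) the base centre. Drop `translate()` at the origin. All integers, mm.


// leg_h = 710 - 43 = 667
translate([0, 0, 667]) cube([1129, 989, 43]);
translate([60, 60, 0]) cylinder(h = 667, r = 25);
translate([1069, 60, 0]) cylinder(h = 667, r = 25);
translate([60, 929, 0]) cylinder(h = 667, r = 25);
translate([1069, 929, 0]) cylinder(h = 667, r = 25);


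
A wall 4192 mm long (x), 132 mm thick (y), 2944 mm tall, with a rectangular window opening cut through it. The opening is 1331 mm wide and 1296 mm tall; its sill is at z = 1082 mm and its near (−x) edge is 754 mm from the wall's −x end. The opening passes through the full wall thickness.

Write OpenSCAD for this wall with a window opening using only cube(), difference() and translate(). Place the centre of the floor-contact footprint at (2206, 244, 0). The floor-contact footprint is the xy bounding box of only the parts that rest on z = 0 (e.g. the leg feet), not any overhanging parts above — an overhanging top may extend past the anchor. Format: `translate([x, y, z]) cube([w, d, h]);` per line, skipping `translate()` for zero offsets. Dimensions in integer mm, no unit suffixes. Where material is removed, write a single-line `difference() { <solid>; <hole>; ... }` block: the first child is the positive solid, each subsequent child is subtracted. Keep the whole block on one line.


difference() { translate([110, 178, 0]) cube([4192, 132, 2944]); translate([864, 178, 1082]) cube([1331, 132, 1296]); }


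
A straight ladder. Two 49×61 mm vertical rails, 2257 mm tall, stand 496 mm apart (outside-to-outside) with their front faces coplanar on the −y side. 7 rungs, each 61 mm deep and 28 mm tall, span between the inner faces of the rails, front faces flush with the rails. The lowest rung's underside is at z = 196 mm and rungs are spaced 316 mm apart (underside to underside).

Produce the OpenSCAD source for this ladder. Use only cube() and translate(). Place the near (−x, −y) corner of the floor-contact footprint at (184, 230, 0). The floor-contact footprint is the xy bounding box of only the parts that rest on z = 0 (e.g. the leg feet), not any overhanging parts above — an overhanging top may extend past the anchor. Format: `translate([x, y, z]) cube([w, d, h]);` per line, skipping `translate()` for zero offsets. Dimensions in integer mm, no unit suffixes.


translate([184, 230, 0]) cube([49, 61, 2257]);
translate([631, 230, 0]) cube([49, 61, 2257]);
translate([233, 230, 196]) cube([398, 61, 28]);
translate([233, 230, 512]) cube([398, 61, 28]);
translate([233, 230, 828]) cube([398, 61, 28]);
translate([233, 230, 1144]) cube([398, 61, 28]);
translate([233, 230, 1460]) cube([398, 61, 28]);
translate([233, 230, 1776]) cube([398, 61, 28]);
translate([233, 230, 2092]) cube([398, 61, 28]);


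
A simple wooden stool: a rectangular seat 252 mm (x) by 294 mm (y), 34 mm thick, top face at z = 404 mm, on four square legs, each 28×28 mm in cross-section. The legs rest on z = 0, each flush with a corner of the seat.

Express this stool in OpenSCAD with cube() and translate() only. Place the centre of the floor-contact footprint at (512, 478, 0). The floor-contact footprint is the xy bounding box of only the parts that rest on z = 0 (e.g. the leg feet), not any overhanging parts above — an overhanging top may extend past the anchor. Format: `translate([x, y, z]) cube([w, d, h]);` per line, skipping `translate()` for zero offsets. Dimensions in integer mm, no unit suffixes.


// leg_h = 404 - 34 = 370
translate([386, 331, 370]) cube([252, 294, 34]);
translate([386, 331, 0]) cube([28, 28, 370]);
translate([610, 331, 0]) cube([28, 28, 370]);
translate([386, 597, 0]) cube([28, 28, 370]);
translate([610, 597, 0]) cube([28, 28, 370]);


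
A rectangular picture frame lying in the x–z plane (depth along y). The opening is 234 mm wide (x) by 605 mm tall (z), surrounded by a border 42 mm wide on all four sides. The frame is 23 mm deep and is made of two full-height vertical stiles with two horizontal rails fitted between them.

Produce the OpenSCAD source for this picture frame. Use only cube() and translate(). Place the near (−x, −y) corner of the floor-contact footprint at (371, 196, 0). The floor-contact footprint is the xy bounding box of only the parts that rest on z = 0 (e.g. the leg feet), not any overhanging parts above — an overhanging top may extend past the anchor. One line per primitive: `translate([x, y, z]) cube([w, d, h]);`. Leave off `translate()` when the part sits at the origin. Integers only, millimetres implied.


translate([371, 196, 0]) cube([42, 23, 689]);
translate([647, 196, 0]) cube([42, 23, 689]);
translate([413, 196, 0]) cube([234, 23, 42]);
translate([413, 196, 647]) cube([234, 23, 42]);


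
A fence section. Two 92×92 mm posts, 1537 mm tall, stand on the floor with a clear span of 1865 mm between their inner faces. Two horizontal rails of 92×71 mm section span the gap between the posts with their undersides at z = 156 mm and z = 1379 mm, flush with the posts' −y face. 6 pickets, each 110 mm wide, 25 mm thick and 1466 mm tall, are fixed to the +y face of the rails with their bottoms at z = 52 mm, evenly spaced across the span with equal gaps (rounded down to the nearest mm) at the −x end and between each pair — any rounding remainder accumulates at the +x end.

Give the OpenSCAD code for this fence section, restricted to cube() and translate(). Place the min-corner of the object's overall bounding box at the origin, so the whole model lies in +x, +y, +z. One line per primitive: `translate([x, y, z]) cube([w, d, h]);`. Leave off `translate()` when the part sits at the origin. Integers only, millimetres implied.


cube([92, 92, 1537]);
translate([1957, 0, 0]) cube([92, 92, 1537]);
translate([92, 0, 156]) cube([1865, 92, 71]);
translate([92, 0, 1379]) cube([1865, 92, 71]);
translate([264, 92, 52]) cube([110, 25, 1466]);
translate([546, 92, 52]) cube([110, 25, 1466]);
translate([828, 92, 52]) cube([110, 25, 1466]);
translate([1110, 92, 52]) cube([110, 25, 1466]);
translate([1392, 92, 52]) cube([110, 25, 1466]);
translate([1674, 92, 52]) cube([110, 25, 1466]);


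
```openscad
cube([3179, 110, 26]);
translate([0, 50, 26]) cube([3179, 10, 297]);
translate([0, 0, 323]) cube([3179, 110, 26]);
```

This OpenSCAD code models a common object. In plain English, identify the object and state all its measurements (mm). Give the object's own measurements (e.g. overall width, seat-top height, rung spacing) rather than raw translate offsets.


An I-beam lying along x, 3179 mm long. Overall section height 349 mm. Two flanges 110 mm wide (y) and 26 mm thick, one on the floor and one at the top; a web 10 mm thick runs between them, centred on the flange width.


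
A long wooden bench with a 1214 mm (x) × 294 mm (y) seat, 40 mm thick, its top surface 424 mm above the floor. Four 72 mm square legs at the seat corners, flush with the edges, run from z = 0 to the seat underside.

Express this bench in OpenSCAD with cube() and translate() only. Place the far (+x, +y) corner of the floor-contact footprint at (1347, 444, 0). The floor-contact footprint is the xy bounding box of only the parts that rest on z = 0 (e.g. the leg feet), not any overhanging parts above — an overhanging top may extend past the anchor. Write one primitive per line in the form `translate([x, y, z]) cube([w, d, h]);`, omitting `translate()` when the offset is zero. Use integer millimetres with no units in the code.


// leg_h = 424 − 40 = 384
translate([133, 150, 384]) cube([1214, 294, 40]);
translate([133, 150, 0]) cube([72, 72, 384]);
translate([133, 372, 0]) cube([72, 72, 384]);
translate([1275, 150, 0]) cube([72, 72, 384]);
translate([1275, 372, 0]) cube([72, 72, 384]);


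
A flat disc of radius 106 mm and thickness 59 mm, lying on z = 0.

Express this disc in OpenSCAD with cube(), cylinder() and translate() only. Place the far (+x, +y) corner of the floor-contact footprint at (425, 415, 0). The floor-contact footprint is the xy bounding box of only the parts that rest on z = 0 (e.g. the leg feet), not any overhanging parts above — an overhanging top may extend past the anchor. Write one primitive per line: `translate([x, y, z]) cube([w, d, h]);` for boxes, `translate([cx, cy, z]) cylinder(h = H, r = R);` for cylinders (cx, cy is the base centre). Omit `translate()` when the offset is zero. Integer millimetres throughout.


translate([319, 309, 0]) cylinder(h = 59, r = 106);


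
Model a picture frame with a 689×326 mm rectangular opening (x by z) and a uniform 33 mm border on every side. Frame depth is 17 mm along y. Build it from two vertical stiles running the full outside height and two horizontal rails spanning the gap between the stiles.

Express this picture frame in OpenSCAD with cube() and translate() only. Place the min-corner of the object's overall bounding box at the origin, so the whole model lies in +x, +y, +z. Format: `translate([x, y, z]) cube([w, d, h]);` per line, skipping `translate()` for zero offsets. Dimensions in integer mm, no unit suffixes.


cube([33, 17, 392]);
translate([722, 0, 0]) cube([33, 17, 392]);
translate([33, 0, 0]) cube([689, 17, 33]);
translate([33, 0, 359]) cube([689, 17, 33]);


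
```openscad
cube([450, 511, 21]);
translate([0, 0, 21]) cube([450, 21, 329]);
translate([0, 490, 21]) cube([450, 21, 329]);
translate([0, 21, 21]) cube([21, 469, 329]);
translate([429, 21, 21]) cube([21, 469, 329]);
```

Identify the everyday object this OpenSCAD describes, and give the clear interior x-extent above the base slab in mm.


An open box. The internal width is 408 mm.

A 450×511 base slab with four walls standing on it — an open box. The base is 450 mm wide and the walls are 21 mm thick, so the internal width is 450 − 2 × 21 = 408 mm.


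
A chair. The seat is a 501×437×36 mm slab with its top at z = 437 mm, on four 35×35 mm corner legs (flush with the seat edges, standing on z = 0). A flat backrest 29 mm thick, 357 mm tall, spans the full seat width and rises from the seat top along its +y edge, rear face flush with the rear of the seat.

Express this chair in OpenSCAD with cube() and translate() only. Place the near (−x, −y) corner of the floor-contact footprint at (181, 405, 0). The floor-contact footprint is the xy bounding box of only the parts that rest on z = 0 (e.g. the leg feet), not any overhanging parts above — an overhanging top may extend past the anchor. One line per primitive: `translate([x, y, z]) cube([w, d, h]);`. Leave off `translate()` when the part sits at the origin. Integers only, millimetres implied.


translate([181, 405, 401]) cube([501, 437, 36]);
translate([181, 405, 0]) cube([35, 35, 401]);
translate([647, 405, 0]) cube([35, 35, 401]);
translate([181, 807, 0]) cube([35, 35, 401]);
translate([647, 807, 0]) cube([35, 35, 401]);
translate([181, 813, 437]) cube([501, 29, 357]);


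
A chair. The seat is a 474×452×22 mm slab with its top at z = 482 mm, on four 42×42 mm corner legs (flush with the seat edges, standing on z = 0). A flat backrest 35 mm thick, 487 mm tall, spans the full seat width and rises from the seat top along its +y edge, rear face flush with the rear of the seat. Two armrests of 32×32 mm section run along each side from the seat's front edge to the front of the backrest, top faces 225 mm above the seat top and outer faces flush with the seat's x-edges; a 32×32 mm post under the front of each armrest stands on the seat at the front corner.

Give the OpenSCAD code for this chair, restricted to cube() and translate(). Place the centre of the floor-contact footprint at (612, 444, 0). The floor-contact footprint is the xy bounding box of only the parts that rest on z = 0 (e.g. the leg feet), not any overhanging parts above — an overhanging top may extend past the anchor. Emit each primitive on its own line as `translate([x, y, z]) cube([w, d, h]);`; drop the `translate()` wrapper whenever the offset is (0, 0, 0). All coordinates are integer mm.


// leg_h = 482 - 22 = 460
// arm post h = 225 - 32 = 193
translate([375, 218, 460]) cube([474, 452, 22]);
translate([375, 218, 0]) cube([42, 42, 460]);
translate([807, 218, 0]) cube([42, 42, 460]);
translate([375, 628, 0]) cube([42, 42, 460]);
translate([807, 628, 0]) cube([42, 42, 460]);
translate([375, 635, 482]) cube([474, 35, 487]);
translate([375, 218, 675]) cube([32, 417, 32]);
translate([817, 218, 675]) cube([32, 417, 32]);
translate([375, 218, 482]) cube([32, 32, 193]);
translate([817, 218, 482]) cube([32, 32, 193]);


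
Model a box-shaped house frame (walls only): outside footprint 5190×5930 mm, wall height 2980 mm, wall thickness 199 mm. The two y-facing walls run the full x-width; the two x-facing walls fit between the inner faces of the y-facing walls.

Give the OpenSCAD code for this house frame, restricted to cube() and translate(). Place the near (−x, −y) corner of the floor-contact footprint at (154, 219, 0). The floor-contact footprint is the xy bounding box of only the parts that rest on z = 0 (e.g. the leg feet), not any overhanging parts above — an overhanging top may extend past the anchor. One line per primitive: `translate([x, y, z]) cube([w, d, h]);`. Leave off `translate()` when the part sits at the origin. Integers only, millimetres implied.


translate([154, 219, 0]) cube([5190, 199, 2980]);
translate([154, 5950, 0]) cube([5190, 199, 2980]);
translate([154, 418, 0]) cube([199, 5532, 2980]);
translate([5145, 418, 0]) cube([199, 5532, 2980]);


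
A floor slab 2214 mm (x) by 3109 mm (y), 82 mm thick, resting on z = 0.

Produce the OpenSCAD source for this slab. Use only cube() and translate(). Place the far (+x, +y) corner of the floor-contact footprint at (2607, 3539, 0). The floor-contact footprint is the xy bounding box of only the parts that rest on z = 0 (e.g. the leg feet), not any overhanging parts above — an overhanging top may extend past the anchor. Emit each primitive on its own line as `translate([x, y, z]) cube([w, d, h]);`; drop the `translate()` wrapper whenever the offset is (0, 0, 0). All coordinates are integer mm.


translate([393, 430, 0]) cube([2214, 3109, 82]);


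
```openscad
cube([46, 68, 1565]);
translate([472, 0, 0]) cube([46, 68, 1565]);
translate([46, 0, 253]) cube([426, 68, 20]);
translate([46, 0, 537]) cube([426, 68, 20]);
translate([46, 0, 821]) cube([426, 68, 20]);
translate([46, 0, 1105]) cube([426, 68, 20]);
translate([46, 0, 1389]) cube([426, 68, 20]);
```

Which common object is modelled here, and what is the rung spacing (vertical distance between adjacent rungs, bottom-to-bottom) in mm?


A ladder. The rung spacing is 284 mm.

Two tall 46×68 posts with 5 short bars between them — a ladder. Adjacent rungs sit at z = 253 and z = 537, so the spacing is 537 − 253 = 284 mm.


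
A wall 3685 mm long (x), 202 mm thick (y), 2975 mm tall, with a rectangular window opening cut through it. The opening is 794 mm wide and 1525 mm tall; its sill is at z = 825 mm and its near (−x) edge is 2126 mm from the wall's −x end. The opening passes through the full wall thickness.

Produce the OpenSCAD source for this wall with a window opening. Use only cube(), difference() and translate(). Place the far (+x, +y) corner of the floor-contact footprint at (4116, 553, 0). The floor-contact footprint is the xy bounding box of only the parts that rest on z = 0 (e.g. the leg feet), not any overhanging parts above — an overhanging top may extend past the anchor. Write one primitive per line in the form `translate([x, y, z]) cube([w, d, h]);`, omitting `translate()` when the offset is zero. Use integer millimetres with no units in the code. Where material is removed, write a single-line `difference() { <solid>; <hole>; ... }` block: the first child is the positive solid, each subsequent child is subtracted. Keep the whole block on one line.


difference() { translate([431, 351, 0]) cube([3685, 202, 2975]); translate([2557, 351, 825]) cube([794, 202, 1525]); }


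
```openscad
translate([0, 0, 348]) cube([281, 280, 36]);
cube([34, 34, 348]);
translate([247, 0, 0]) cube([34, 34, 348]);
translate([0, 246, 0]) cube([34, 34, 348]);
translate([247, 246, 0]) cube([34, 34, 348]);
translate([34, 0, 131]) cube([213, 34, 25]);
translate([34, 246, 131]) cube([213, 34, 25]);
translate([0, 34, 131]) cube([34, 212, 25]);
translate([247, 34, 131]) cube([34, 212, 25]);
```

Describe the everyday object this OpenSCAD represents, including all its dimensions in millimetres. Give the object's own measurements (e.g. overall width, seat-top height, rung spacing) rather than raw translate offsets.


A simple wooden stool: a rectangular seat 281 mm (x) by 280 mm (y), 36 mm thick, top face at z = 384 mm, on four square legs, each 34×34 mm in cross-section. The legs rest on z = 0, each flush with a corner of the seat. Four stretchers, 34 mm wide and 25 mm tall, connect adjacent legs with their undersides at z = 131 mm, each running between the inner faces of the legs it joins and aligned with the legs' outer faces on the other axis.
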